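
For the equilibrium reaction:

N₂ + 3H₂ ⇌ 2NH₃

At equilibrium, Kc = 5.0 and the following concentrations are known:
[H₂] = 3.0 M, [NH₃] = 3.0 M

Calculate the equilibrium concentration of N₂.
[N₂] = 0.0667 M

Kc = ([NH₃]^2) / ([N₂] × [H₂]^3) = 5.0
[N₂]^1 = (product terms)/(Kc · other reactant terms) = 9 / (5.0 · 27) = 0.066667
[N₂] = 0.0667 M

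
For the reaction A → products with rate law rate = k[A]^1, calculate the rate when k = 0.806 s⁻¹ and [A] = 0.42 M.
0.3385 M/s

rate = k·[A]^1 = 0.806·(0.42)^1 = 0.806·0.42 = 0.3385 M/s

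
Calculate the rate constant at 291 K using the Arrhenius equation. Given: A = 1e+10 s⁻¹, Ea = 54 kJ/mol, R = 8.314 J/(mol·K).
2.03e+00 s⁻¹

k = A·exp(-Ea/(R·T)) = 1e+10·exp(-54000/(8.314·291)) = 1e+10·exp(-22.3198) = 1e+10·2.0259e-10 = 2.03e+00 s⁻¹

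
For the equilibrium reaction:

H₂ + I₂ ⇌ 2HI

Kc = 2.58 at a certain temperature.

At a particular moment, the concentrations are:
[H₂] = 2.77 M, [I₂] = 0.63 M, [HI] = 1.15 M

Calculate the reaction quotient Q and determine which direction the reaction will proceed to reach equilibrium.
Q = 0.758, Q < K, reaction proceeds forward (toward products)

Q = ([HI]^2) / ([H₂] × [I₂])
  = ((1.15)^2) / ((2.77)·(0.63)) = 1.3225/1.7451 = 0.7578
Since Q = 0.7578 < Kc = 2.58, the reaction proceeds forward (toward products) to reach equilibrium.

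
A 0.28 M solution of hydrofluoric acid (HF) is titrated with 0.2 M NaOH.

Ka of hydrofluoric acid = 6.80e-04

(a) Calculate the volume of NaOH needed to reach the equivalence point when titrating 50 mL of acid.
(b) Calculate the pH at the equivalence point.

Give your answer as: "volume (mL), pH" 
V = 70.0 mL, pH = 8.12

(a) At equivalence: moles acid = moles base.
moles acid = 0.28 × 0.05 = 0.014 mol; V_NaOH = 0.014/0.2 = 0.07 L = 70.0 mL.
(b) At equivalence, all acid → conjugate base A⁻ at [A⁻] = 0.014/0.12 = 0.1167 M.
Kb = Kw/Ka = 1.0e-14/6.80e-04 = 1.471e-11; [OH⁻] = √(Kb·[A⁻]) = 1.310e-06; pOH = 5.88; pH = 14 − pOH = 8.12.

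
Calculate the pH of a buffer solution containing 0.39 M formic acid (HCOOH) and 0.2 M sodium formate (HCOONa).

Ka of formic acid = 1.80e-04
pH = 3.45

pKa = -log(1.80e-04) = 3.74. pH = pKa + log([A⁻]/[HA]) = 3.74 + log(0.2/0.39)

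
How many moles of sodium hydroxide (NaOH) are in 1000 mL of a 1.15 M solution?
Moles = Molarity × Volume (L)
Moles = 1.15 M × 1 L = 1.15 mol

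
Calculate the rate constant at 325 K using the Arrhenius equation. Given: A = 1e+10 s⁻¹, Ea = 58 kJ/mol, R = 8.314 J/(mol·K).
4.76e+00 s⁻¹

k = A·exp(-Ea/(R·T)) = 1e+10·exp(-58000/(8.314·325)) = 1e+10·exp(-21.4652) = 1e+10·4.7620e-10 = 4.76e+00 s⁻¹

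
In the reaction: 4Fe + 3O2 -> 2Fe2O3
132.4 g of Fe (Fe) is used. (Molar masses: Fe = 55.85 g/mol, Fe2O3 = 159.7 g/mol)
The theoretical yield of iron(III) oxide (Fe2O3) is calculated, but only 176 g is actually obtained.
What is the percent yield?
Moles of Fe = 132.4 g ÷ 55.85 g/mol = 2.37064 mol
Mole ratio: 2 mol Fe2O3 / 4 mol Fe
Moles of Fe2O3 = 2.37064 × (2/4) = 1.18532 mol
Theoretical yield = 1.18532 mol × 159.7 g/mol = 189.3 g
Actual yield = 176 g
Percent yield = (176 / 189.3) × 100% = 93.0%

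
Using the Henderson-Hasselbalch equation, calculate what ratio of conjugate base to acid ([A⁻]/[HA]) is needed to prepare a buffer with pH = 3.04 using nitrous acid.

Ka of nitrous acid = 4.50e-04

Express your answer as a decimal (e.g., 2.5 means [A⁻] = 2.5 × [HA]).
[A⁻]/[HA] = 0.493

pKa = −log(4.50e-04) = 3.3468. pH = pKa + log([A⁻]/[HA]). 3.04 = 3.3468 + log(ratio). log(ratio) = 3.04 − 3.3468 = -0.3068. ratio = 10^(-0.3068) = 0.493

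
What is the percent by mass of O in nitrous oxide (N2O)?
Mass of O in formula = 16.0 × 1 = 16 g/mol
Molar mass = 44.02 g/mol
% O = (16/44.02) × 100% = 36.35%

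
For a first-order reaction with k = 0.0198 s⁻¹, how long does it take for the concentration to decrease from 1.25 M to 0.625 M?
35.01 s

From ln[A] = ln[A]₀ - k·t: t = ln([A]₀/[A])/k = ln(1.25/0.625)/0.0198 = ln(2.0000)/0.0198 = 0.6931/0.0198 = 35.01 s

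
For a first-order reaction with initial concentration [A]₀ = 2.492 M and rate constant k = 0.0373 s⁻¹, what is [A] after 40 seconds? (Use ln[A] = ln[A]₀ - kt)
0.5605 M

ln[A] = ln[A]₀ - k·t = ln(2.492) - (0.0373)·(40) = 0.9131 - 1.4920 = -0.5789
[A] = e^(-0.5789) = 0.5605 M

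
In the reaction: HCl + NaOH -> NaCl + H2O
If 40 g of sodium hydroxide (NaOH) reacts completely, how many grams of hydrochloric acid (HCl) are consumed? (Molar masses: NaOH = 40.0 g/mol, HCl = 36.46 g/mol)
Moles of NaOH = 40 g ÷ 40.0 g/mol = 1 mol
Mole ratio: 1 mol HCl / 1 mol NaOH
Moles of HCl = 1 × (1/1) = 1 mol
Mass of HCl = 1 mol × 36.46 g/mol = 36.46 g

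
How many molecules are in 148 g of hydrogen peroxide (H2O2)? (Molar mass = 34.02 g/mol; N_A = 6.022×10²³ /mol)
Moles = 148 g ÷ 34.02 g/mol = 4.35038 mol
Molecules = 4.35038 mol × 6.022×10²³ /mol = 2.620e+24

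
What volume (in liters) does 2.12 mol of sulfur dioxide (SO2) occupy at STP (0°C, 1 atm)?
At STP, 1 mol of gas occupies 22.4 L
Volume = 2.12 mol × 22.4 L/mol = 47.49 L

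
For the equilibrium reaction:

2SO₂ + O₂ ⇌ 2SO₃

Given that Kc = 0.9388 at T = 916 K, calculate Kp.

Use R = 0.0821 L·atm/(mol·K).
K_p = 0.0125

Δn = (moles gaseous products) − (moles gaseous reactants) = -1
T = 916 K; RT = 0.0821 × 916 = 75.2036
Kp = Kc·(RT)^Δn = 0.9388 × (75.2036)^-1 = 0.9388 × 0.0132972 = 0.0125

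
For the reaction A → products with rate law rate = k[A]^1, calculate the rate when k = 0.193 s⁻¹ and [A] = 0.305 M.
0.05887 M/s

rate = k·[A]^1 = 0.193·(0.305)^1 = 0.193·0.305 = 0.05887 M/s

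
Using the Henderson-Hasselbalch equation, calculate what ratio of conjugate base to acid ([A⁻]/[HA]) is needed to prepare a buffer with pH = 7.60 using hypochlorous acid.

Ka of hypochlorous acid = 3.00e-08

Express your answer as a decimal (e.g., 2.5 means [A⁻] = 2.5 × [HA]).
[A⁻]/[HA] = 1.194

pKa = −log(3.00e-08) = 7.5229. pH = pKa + log([A⁻]/[HA]). 7.60 = 7.5229 + log(ratio). log(ratio) = 7.60 − 7.5229 = 0.0771. ratio = 10^(0.0771) = 1.194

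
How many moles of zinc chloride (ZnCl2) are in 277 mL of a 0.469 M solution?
Moles = Molarity × Volume (L)
Moles = 0.469 M × 0.277 L = 0.1299 mol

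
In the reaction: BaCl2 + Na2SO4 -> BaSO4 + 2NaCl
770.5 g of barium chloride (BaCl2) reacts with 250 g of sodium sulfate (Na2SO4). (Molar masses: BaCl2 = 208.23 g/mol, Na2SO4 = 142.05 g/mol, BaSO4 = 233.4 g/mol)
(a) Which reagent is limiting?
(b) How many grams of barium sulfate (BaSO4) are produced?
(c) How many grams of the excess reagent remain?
(a) Na2SO4, (b) 410.8 g, (c) 404 g

Moles of BaCl2 = 770.5 g ÷ 208.23 g/mol = 3.70024 mol
Moles of Na2SO4 = 250 g ÷ 142.05 g/mol = 1.75994 mol
Moles ÷ coefficient: BaCl2: 3.70024/1 = 3.7, Na2SO4: 1.75994/1 = 1.76
(a) Na2SO4 has the smaller value, so Na2SO4 is the limiting reagent.
(b) Moles of BaSO4 = 1.75994 mol Na2SO4 × (1/1) = 1.75994 mol; mass = 1.75994 mol × 233.4 g/mol = 410.8 g
(c) BaCl2 consumed = 1.75994 × (1/1) = 1.75994 mol; remaining = 3.70024 − 1.75994 = 1.94029 mol; mass = 1.94029 mol × 208.23 g/mol = 404 g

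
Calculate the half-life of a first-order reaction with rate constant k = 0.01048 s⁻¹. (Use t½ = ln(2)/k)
66.14 s

t½ = ln(2)/k = 0.6931/0.01048 = 66.14 s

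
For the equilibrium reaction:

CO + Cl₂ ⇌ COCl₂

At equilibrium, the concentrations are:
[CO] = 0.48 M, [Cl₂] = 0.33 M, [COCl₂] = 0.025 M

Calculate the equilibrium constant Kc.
K_c = 0.1578

Kc = ([COCl₂]) / ([CO] × [Cl₂])
   = ((0.025)) / ((0.48)·(0.33))
   = 0.025 / 0.1584 = 0.1578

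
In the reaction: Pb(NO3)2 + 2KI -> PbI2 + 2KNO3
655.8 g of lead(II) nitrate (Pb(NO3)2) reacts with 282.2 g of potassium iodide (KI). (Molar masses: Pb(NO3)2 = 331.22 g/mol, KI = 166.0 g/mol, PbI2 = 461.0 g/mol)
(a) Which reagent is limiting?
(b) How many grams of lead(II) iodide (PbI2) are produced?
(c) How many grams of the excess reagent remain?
(a) KI, (b) 391.8 g, (c) 374.3 g

Moles of Pb(NO3)2 = 655.8 g ÷ 331.22 g/mol = 1.97995 mol
Moles of KI = 282.2 g ÷ 166.0 g/mol = 1.7 mol
Moles ÷ coefficient: Pb(NO3)2: 1.97995/1 = 1.98, KI: 1.7/2 = 0.85
(a) KI has the smaller value, so KI is the limiting reagent.
(b) Moles of PbI2 = 1.7 mol KI × (1/2) = 0.85 mol; mass = 0.85 mol × 461.0 g/mol = 391.8 g
(c) Pb(NO3)2 consumed = 1.7 × (1/2) = 0.85 mol; remaining = 1.97995 − 0.85 = 1.12995 mol; mass = 1.12995 mol × 331.22 g/mol = 374.3 g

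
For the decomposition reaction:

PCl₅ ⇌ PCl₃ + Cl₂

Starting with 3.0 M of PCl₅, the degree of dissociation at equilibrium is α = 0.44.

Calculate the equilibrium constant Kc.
K_c = 1.0371

x = α·[A]₀ = 0.44 × 3.0 = 1.32 M dissociated.
At eq: [PCl₅] = 3.0 − 1.32 = 1.68 M; [PCl₃] = [Cl₂] = x = 1.32 M.
Kc = [PCl₃][Cl₂]/[PCl₅] = (1.32)²/1.68 = 1.037.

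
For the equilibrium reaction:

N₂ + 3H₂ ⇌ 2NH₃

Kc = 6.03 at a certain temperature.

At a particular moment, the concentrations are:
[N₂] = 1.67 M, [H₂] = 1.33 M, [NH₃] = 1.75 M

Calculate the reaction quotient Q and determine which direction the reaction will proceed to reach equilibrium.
Q = 0.779, Q < K, reaction proceeds forward (toward products)

Q = ([NH₃]^2) / ([N₂] × [H₂]^3)
  = ((1.75)^2) / ((1.67)·(1.33)^3) = 3.0625/3.9289 = 0.7795
Since Q = 0.7795 < Kc = 6.03, the reaction proceeds forward (toward products) to reach equilibrium.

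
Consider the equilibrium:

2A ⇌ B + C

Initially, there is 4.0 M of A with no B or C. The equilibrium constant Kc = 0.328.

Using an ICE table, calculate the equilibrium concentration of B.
[B] = 1.068 M

ICE: [A] = 4.0 − 2x, [B] = [C] = x.
Kc = x²/(4.0 − 2x)² = 0.328 ⇒ √Kc = x/(4.0 − 2x).
x = √0.328·4.0/(1 + 2√0.328) = 0.57271·4.0/2.1454 = 1.0678.
[B] = x = 1.068 M.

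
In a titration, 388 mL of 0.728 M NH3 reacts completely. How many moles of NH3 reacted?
Moles = Molarity × Volume (L)
Moles = 0.728 M × 0.388 L = 0.2825 mol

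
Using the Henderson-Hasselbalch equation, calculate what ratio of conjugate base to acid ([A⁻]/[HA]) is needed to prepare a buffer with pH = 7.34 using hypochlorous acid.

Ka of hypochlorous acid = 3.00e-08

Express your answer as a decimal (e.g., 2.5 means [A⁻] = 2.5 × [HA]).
[A⁻]/[HA] = 0.656

pKa = −log(3.00e-08) = 7.5229. pH = pKa + log([A⁻]/[HA]). 7.34 = 7.5229 + log(ratio). log(ratio) = 7.34 − 7.5229 = -0.1829. ratio = 10^(-0.1829) = 0.656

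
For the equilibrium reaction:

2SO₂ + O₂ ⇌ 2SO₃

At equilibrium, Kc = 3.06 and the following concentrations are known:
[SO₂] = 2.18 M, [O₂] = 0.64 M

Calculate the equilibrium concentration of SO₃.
[SO₃] = 3.0508 M

Kc = ([SO₃]^2) / ([SO₂]^2 × [O₂]) = 3.06
[SO₃]^2 = Kc · (reactant terms)/(other product terms) = 3.06 · 3.0415 / 1 = 9.3071
[SO₃] = (9.3071)^(1/2) = 3.0508 M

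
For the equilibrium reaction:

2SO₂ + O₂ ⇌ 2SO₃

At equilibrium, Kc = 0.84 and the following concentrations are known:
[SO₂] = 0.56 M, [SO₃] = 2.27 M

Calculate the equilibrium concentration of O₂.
[O₂] = 19.5612 M

Kc = ([SO₃]^2) / ([SO₂]^2 × [O₂]) = 0.84
[O₂]^1 = (product terms)/(Kc · other reactant terms) = 5.1529 / (0.84 · 0.3136) = 19.561
[O₂] = 19.5612 M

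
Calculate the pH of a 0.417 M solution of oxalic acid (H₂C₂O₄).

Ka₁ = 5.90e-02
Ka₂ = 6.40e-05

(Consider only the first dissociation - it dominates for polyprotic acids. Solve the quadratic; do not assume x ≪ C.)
pH = 0.89

x² + Ka₁·x − Ka₁·C = 0 with Ka₁ = 5.90e-02, C = 0.417.
x = (−Ka₁ + √(Ka₁² + 4·Ka₁·C))/2 = 1.3010e-01 M, so pH = 0.89.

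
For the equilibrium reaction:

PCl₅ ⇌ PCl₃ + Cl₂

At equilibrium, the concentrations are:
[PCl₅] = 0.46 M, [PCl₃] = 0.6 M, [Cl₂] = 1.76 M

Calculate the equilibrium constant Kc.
K_c = 2.2957

Kc = ([PCl₃] × [Cl₂]) / ([PCl₅])
   = ((0.6)·(1.76)) / ((0.46))
   = 1.056 / 0.46 = 2.2957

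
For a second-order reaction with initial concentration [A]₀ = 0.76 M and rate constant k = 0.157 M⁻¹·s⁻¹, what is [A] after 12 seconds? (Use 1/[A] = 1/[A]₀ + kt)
0.3125 M

1/[A] = 1/[A]₀ + k·t = 1/0.76 + (0.157)·(12) = 1.3158 + 1.8840 = 3.1998
[A] = 1/3.1998 = 0.3125 M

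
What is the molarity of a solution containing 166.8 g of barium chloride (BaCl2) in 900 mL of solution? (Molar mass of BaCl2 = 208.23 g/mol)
Moles of BaCl2 = 166.8 g ÷ 208.23 g/mol = 0.801037 mol
Volume = 900 mL = 0.9 L
Molarity = 0.801037 mol ÷ 0.9 L = 0.89 M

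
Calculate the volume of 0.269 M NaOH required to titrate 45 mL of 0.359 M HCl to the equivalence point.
V_{base} = 60.1 mL

At equivalence: moles acid = moles base.
moles HCl = 0.359 M × 0.045 L = 0.016155 mol
V_NaOH = 0.016155 mol ÷ 0.269 M = 0.06006 L = 60.1 mL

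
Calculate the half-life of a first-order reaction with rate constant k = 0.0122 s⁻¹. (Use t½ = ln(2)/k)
56.82 s

t½ = ln(2)/k = 0.6931/0.0122 = 56.82 s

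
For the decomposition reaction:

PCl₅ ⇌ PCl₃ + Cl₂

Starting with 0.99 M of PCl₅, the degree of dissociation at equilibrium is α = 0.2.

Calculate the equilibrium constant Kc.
K_c = 0.0495

x = α·[A]₀ = 0.2 × 0.99 = 0.198 M dissociated.
At eq: [PCl₅] = 0.99 − 0.198 = 0.792 M; [PCl₃] = [Cl₂] = x = 0.198 M.
Kc = [PCl₃][Cl₂]/[PCl₅] = (0.198)²/0.792 = 0.0495.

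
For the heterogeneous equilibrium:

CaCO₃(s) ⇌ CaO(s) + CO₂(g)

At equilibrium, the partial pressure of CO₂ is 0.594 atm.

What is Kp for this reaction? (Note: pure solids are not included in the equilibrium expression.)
K_p = 0.594

Solids (CaCO₃, CaO) have activity 1 and are excluded.
Kp = P(CO₂) = 0.594.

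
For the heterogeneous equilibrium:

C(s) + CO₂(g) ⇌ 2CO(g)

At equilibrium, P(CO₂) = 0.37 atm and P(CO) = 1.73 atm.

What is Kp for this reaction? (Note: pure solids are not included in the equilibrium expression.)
K_p = 8.089

Solid C is excluded.
Kp = P(CO)²/P(CO₂) = (1.73)²/0.37 = 2.993/0.37 = 8.089.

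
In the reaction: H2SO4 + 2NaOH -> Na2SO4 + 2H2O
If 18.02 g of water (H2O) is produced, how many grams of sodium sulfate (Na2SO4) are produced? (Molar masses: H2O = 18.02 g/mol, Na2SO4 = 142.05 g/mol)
Moles of H2O = 18.02 g ÷ 18.02 g/mol = 1 mol
Mole ratio: 1 mol Na2SO4 / 2 mol H2O
Moles of Na2SO4 = 1 × (1/2) = 0.5 mol
Mass of Na2SO4 = 0.5 mol × 142.05 g/mol = 71.03 g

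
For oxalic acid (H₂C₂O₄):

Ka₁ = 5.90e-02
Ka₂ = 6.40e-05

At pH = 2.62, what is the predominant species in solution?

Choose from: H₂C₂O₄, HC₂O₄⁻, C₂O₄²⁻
HC₂O₄⁻

pKa1 = 1.23, pKa2 = 4.19. Each pKa is the crossover between adjacent species; pH = 2.62 lies in the region where HC₂O₄⁻ predominates.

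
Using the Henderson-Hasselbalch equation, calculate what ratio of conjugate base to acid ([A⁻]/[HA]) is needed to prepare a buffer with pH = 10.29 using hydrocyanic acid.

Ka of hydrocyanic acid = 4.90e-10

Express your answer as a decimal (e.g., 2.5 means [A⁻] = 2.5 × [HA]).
[A⁻]/[HA] = 9.554

pKa = −log(4.90e-10) = 9.3098. pH = pKa + log([A⁻]/[HA]). 10.29 = 9.3098 + log(ratio). log(ratio) = 10.29 − 9.3098 = 0.9802. ratio = 10^(0.9802) = 9.554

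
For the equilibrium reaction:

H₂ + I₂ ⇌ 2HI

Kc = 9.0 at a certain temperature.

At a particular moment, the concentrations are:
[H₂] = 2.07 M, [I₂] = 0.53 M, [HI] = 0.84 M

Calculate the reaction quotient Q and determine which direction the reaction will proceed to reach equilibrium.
Q = 0.643, Q < K, reaction proceeds forward (toward products)

Q = ([HI]^2) / ([H₂] × [I₂])
  = ((0.84)^2) / ((2.07)·(0.53)) = 0.7056/1.0971 = 0.6432
Since Q = 0.6432 < Kc = 9.0, the reaction proceeds forward (toward products) to reach equilibrium.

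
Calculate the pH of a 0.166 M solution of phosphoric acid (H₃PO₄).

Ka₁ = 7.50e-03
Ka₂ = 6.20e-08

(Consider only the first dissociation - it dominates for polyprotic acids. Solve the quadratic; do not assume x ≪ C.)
pH = 1.50

x² + Ka₁·x − Ka₁·C = 0 with Ka₁ = 7.50e-03, C = 0.166.
x = (−Ka₁ + √(Ka₁² + 4·Ka₁·C))/2 = 3.1733e-02 M, so pH = 1.50.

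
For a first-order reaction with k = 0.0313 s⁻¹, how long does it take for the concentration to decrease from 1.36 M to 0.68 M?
22.15 s

From ln[A] = ln[A]₀ - k·t: t = ln([A]₀/[A])/k = ln(1.36/0.68)/0.0313 = ln(2.0000)/0.0313 = 0.6931/0.0313 = 22.15 s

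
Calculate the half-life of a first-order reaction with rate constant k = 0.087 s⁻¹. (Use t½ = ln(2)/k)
7.97 s

t½ = ln(2)/k = 0.6931/0.087 = 7.97 s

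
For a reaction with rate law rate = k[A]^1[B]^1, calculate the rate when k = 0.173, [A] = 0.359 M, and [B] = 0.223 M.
0.01385 M/s

rate = k·[A]^1·[B]^1 = 0.173·(0.359)^1·(0.223)^1 = 0.173·0.359·0.223 = 0.01385 M/s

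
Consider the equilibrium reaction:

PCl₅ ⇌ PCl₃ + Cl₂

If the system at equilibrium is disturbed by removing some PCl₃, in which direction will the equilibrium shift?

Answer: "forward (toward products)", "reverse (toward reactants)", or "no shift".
forward (toward products)

Apply Le Chatelier's principle: system shifts to counteract the change.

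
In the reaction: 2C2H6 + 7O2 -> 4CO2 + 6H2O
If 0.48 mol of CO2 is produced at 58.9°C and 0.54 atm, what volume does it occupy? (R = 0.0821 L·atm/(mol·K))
T = 58.9°C + 273.15 = 332.05 K
V = nRT/P = (0.48 × 0.0821 × 332.05) / 0.54
V = 24.23 L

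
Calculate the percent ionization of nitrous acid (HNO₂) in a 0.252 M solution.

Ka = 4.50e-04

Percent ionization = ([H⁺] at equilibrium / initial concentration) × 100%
Percent ionization = 4.14%

Let x = [H⁺]. Ka = x²/(C - x) ⇒ x² + (4.50e-04)x - (4.50e-04)(0.252) = 0. x = 1.0426e-02. Percent = (1.0426e-02/0.252) × 100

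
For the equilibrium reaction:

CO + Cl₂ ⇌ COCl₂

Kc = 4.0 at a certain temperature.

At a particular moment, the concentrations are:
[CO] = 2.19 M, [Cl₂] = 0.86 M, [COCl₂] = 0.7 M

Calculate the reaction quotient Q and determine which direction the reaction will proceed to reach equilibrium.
Q = 0.372, Q < K, reaction proceeds forward (toward products)

Q = ([COCl₂]) / ([CO] × [Cl₂])
  = ((0.7)) / ((2.19)·(0.86)) = 0.7/1.8834 = 0.3717
Since Q = 0.3717 < Kc = 4.0, the reaction proceeds forward (toward products) to reach equilibrium.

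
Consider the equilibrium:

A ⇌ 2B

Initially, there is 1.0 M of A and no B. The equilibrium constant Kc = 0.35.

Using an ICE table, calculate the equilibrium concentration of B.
[B] = 0.511 M

ICE: [A] = 1.0 − x, [B] = 2x.
Kc = (2x)²/(1.0 − x) = 0.35 ⇒ 4x² + 0.35x − 0.35 = 0.
x = (−0.35 + √(0.35² + 4·4·0.35))/(2·4) = (−0.35 + √5.7225)/8 = 0.25527.
[B] = 2x = 0.511 M.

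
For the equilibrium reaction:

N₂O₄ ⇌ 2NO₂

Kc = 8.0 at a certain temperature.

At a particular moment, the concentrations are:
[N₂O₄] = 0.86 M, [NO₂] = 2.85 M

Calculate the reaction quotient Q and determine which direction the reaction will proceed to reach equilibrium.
Q = 9.445, Q > K, reaction proceeds reverse (toward reactants)

Q = ([NO₂]^2) / ([N₂O₄])
  = ((2.85)^2) / ((0.86)) = 8.1225/0.86 = 9.445
Since Q = 9.445 > Kc = 8.0, the reaction proceeds reverse (toward reactants) to reach equilibrium.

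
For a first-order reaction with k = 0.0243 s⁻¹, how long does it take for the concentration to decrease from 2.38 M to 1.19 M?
28.52 s

From ln[A] = ln[A]₀ - k·t: t = ln([A]₀/[A])/k = ln(2.38/1.19)/0.0243 = ln(2.0000)/0.0243 = 0.6931/0.0243 = 28.52 s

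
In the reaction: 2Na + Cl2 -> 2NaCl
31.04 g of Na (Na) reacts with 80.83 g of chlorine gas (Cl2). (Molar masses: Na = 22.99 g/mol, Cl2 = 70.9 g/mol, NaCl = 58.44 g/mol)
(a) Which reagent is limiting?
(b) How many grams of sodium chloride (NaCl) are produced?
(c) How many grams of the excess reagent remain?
(a) Na, (b) 78.9 g, (c) 32.97 g

Moles of Na = 31.04 g ÷ 22.99 g/mol = 1.35015 mol
Moles of Cl2 = 80.83 g ÷ 70.9 g/mol = 1.14006 mol
Moles ÷ coefficient: Na: 1.35015/2 = 0.6751, Cl2: 1.14006/1 = 1.14
(a) Na has the smaller value, so Na is the limiting reagent.
(b) Moles of NaCl = 1.35015 mol Na × (2/2) = 1.35015 mol; mass = 1.35015 mol × 58.44 g/mol = 78.9 g
(c) Cl2 consumed = 1.35015 × (1/2) = 0.675076 mol; remaining = 1.14006 − 0.675076 = 0.46498 mol; mass = 0.46498 mol × 70.9 g/mol = 32.97 g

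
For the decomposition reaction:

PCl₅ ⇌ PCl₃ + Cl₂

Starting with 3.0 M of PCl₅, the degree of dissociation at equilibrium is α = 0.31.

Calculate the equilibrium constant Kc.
K_c = 0.4178

x = α·[A]₀ = 0.31 × 3.0 = 0.93 M dissociated.
At eq: [PCl₅] = 3.0 − 0.93 = 2.07 M; [PCl₃] = [Cl₂] = x = 0.93 M.
Kc = [PCl₃][Cl₂]/[PCl₅] = (0.93)²/2.07 = 0.4178.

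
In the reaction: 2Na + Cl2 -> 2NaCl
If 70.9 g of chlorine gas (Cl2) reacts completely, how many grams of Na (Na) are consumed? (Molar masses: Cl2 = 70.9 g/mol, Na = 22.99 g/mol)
Moles of Cl2 = 70.9 g ÷ 70.9 g/mol = 1 mol
Mole ratio: 2 mol Na / 1 mol Cl2
Moles of Na = 1 × (2/1) = 2 mol
Mass of Na = 2 mol × 22.99 g/mol = 45.98 g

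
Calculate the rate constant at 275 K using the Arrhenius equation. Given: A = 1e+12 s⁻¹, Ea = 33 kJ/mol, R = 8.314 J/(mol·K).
5.39e+05 s⁻¹

k = A·exp(-Ea/(R·T)) = 1e+12·exp(-33000/(8.314·275)) = 1e+12·exp(-14.4335) = 1e+12·5.3903e-07 = 5.39e+05 s⁻¹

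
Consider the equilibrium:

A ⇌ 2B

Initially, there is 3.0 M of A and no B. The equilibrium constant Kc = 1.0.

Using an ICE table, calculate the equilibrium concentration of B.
[B] = 1.500 M

ICE: [A] = 3.0 − x, [B] = 2x.
Kc = (2x)²/(3.0 − x) = 1.0 ⇒ 4x² + 1.0x − 3 = 0.
x = (−1.0 + √(1.0² + 4·4·3))/(2·4) = (−1.0 + √49)/8 = 0.75.
[B] = 2x = 1.500 M.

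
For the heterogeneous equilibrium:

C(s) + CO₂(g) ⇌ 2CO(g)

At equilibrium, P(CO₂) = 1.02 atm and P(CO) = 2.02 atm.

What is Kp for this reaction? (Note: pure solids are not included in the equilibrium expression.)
K_p = 4.000

Solid C is excluded.
Kp = P(CO)²/P(CO₂) = (2.02)²/1.02 = 4.08/1.02 = 4.000.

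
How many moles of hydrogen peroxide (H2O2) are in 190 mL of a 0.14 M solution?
Moles = Molarity × Volume (L)
Moles = 0.14 M × 0.19 L = 0.0266 mol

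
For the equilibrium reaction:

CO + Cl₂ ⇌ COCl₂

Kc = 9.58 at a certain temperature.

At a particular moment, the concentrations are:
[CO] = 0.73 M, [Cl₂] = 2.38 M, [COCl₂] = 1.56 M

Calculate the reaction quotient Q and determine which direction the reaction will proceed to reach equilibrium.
Q = 0.898, Q < K, reaction proceeds forward (toward products)

Q = ([COCl₂]) / ([CO] × [Cl₂])
  = ((1.56)) / ((0.73)·(2.38)) = 1.56/1.7374 = 0.8979
Since Q = 0.8979 < Kc = 9.58, the reaction proceeds forward (toward products) to reach equilibrium.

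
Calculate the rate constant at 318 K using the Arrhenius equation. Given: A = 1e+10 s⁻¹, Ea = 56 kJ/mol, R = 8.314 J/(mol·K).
6.33e+00 s⁻¹

k = A·exp(-Ea/(R·T)) = 1e+10·exp(-56000/(8.314·318)) = 1e+10·exp(-21.1812) = 1e+10·6.3258e-10 = 6.33e+00 s⁻¹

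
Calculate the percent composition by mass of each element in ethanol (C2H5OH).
C: 52.14%, H: 13.13%, O: 34.73%

Molar mass of C2H5OH = 46.07 g/mol
% C = (2 × 12.01) / 46.07 × 100% = 24.02 / 46.07 × 100% = 52.14%
% H = (6 × 1.008) / 46.07 × 100% = 6.048 / 46.07 × 100% = 13.13%
% O = (1 × 16.0) / 46.07 × 100% = 16 / 46.07 × 100% = 34.73%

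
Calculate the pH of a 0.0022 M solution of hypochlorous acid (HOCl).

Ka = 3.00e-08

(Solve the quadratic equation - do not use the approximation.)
pH = 5.09

x² + Ka×x - Ka×C = 0. Using quadratic formula: [H⁺] = 8.1091e-06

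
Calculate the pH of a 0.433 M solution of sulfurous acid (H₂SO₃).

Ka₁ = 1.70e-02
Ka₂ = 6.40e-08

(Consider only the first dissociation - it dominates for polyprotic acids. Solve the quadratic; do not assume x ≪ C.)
pH = 1.11

x² + Ka₁·x − Ka₁·C = 0 with Ka₁ = 1.70e-02, C = 0.433.
x = (−Ka₁ + √(Ka₁² + 4·Ka₁·C))/2 = 7.7716e-02 M, so pH = 1.11.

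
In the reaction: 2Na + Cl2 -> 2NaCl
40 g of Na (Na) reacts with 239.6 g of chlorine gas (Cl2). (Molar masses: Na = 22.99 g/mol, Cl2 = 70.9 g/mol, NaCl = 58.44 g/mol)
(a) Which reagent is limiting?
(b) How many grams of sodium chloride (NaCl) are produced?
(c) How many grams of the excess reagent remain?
(a) Na, (b) 101.7 g, (c) 177.9 g

Moles of Na = 40 g ÷ 22.99 g/mol = 1.73989 mol
Moles of Cl2 = 239.6 g ÷ 70.9 g/mol = 3.37941 mol
Moles ÷ coefficient: Na: 1.73989/2 = 0.8699, Cl2: 3.37941/1 = 3.379
(a) Na has the smaller value, so Na is the limiting reagent.
(b) Moles of NaCl = 1.73989 mol Na × (2/2) = 1.73989 mol; mass = 1.73989 mol × 58.44 g/mol = 101.7 g
(c) Cl2 consumed = 1.73989 × (1/2) = 0.869943 mol; remaining = 3.37941 − 0.869943 = 2.50946 mol; mass = 2.50946 mol × 70.9 g/mol = 177.9 g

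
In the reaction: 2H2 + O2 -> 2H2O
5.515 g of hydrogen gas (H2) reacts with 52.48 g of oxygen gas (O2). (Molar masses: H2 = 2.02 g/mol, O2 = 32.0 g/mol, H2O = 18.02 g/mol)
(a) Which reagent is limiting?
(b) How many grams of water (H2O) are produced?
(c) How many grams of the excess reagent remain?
(a) H2, (b) 49.2 g, (c) 8.797 g

Moles of H2 = 5.515 g ÷ 2.02 g/mol = 2.7302 mol
Moles of O2 = 52.48 g ÷ 32.0 g/mol = 1.64 mol
Moles ÷ coefficient: H2: 2.7302/2 = 1.365, O2: 1.64/1 = 1.64
(a) H2 has the smaller value, so H2 is the limiting reagent.
(b) Moles of H2O = 2.7302 mol H2 × (2/2) = 2.7302 mol; mass = 2.7302 mol × 18.02 g/mol = 49.2 g
(c) O2 consumed = 2.7302 × (1/2) = 1.3651 mol; remaining = 1.64 − 1.3651 = 0.274901 mol; mass = 0.274901 mol × 32.0 g/mol = 8.797 g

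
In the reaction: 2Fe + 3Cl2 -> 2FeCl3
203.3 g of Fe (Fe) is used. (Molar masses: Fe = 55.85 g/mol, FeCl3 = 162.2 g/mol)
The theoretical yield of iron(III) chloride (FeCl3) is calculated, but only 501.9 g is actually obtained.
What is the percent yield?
Moles of Fe = 203.3 g ÷ 55.85 g/mol = 3.64011 mol
Mole ratio: 2 mol FeCl3 / 2 mol Fe
Moles of FeCl3 = 3.64011 × (2/2) = 3.64011 mol
Theoretical yield = 3.64011 mol × 162.2 g/mol = 590.43 g
Actual yield = 501.9 g
Percent yield = (501.9 / 590.43) × 100% = 85.0%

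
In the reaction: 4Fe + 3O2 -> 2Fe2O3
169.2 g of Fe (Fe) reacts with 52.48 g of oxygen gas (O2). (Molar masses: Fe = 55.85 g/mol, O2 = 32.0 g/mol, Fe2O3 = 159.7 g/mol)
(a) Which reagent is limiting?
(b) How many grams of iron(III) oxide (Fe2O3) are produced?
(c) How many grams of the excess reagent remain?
(a) O2, (b) 174.6 g, (c) 47.07 g

Moles of Fe = 169.2 g ÷ 55.85 g/mol = 3.02954 mol
Moles of O2 = 52.48 g ÷ 32.0 g/mol = 1.64 mol
Moles ÷ coefficient: Fe: 3.02954/4 = 0.7574, O2: 1.64/3 = 0.5467
(a) O2 has the smaller value, so O2 is the limiting reagent.
(b) Moles of Fe2O3 = 1.64 mol O2 × (2/3) = 1.09333 mol; mass = 1.09333 mol × 159.7 g/mol = 174.6 g
(c) Fe consumed = 1.64 × (4/3) = 2.18667 mol; remaining = 3.02954 − 2.18667 = 0.842877 mol; mass = 0.842877 mol × 55.85 g/mol = 47.07 g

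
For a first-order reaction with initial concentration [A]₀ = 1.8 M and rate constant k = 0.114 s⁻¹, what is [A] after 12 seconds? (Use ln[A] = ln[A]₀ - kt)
0.4583 M

ln[A] = ln[A]₀ - k·t = ln(1.8) - (0.114)·(12) = 0.5878 - 1.3680 = -0.7802
[A] = e^(-0.7802) = 0.4583 M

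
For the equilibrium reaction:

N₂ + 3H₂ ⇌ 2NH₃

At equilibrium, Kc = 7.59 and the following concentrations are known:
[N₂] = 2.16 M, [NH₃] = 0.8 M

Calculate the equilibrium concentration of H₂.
[H₂] = 0.3392 M

Kc = ([NH₃]^2) / ([N₂] × [H₂]^3) = 7.59
[H₂]^3 = (product terms)/(Kc · other reactant terms) = 0.64 / (7.59 · 2.16) = 0.039038
[H₂] = (0.039038)^(1/3) = 0.3392 M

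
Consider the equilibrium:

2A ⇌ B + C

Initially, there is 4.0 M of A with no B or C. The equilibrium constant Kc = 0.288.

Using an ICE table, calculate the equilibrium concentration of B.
[B] = 1.035 M

ICE: [A] = 4.0 − 2x, [B] = [C] = x.
Kc = x²/(4.0 − 2x)² = 0.288 ⇒ √Kc = x/(4.0 − 2x).
x = √0.288·4.0/(1 + 2√0.288) = 0.53666·4.0/2.0733 = 1.0354.
[B] = x = 1.035 M.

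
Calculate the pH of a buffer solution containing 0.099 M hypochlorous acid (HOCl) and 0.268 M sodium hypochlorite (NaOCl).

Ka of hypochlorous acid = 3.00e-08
pH = 7.96

pKa = -log(3.00e-08) = 7.52. pH = pKa + log([A⁻]/[HA]) = 7.52 + log(0.268/0.099)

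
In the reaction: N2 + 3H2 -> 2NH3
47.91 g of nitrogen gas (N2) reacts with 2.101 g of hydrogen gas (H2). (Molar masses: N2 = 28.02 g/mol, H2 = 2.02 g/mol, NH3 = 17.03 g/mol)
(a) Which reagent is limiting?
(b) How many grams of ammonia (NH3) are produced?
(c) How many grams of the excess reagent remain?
(a) H2, (b) 11.81 g, (c) 38.2 g

Moles of N2 = 47.91 g ÷ 28.02 g/mol = 1.70985 mol
Moles of H2 = 2.101 g ÷ 2.02 g/mol = 1.0401 mol
Moles ÷ coefficient: N2: 1.70985/1 = 1.71, H2: 1.0401/3 = 0.3467
(a) H2 has the smaller value, so H2 is the limiting reagent.
(b) Moles of NH3 = 1.0401 mol H2 × (2/3) = 0.693399 mol; mass = 0.693399 mol × 17.03 g/mol = 11.81 g
(c) N2 consumed = 1.0401 × (1/3) = 0.3467 mol; remaining = 1.70985 − 0.3467 = 1.36315 mol; mass = 1.36315 mol × 28.02 g/mol = 38.2 g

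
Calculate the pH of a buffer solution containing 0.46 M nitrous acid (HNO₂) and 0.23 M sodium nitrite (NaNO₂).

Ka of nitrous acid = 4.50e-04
pH = 3.05

pKa = -log(4.50e-04) = 3.35. pH = pKa + log([A⁻]/[HA]) = 3.35 + log(0.23/0.46)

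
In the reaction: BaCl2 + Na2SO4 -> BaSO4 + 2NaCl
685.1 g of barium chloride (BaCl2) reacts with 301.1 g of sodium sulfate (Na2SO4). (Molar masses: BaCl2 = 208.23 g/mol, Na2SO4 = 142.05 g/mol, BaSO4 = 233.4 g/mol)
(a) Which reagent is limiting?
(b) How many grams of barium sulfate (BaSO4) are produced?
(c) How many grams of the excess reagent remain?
(a) Na2SO4, (b) 494.7 g, (c) 243.7 g

Moles of BaCl2 = 685.1 g ÷ 208.23 g/mol = 3.29011 mol
Moles of Na2SO4 = 301.1 g ÷ 142.05 g/mol = 2.11968 mol
Moles ÷ coefficient: BaCl2: 3.29011/1 = 3.29, Na2SO4: 2.11968/1 = 2.12
(a) Na2SO4 has the smaller value, so Na2SO4 is the limiting reagent.
(b) Moles of BaSO4 = 2.11968 mol Na2SO4 × (1/1) = 2.11968 mol; mass = 2.11968 mol × 233.4 g/mol = 494.7 g
(c) BaCl2 consumed = 2.11968 × (1/1) = 2.11968 mol; remaining = 3.29011 − 2.11968 = 1.17044 mol; mass = 1.17044 mol × 208.23 g/mol = 243.7 g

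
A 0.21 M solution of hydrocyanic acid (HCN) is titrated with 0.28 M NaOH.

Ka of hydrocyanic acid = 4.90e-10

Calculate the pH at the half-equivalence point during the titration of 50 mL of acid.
pH = pKa = 9.31

At the half-equivalence point, [HA] = [A⁻], so by Henderson–Hasselbalch pH = pKa + log(1) = pKa.
pKa = −log(4.90e-10) = 9.31.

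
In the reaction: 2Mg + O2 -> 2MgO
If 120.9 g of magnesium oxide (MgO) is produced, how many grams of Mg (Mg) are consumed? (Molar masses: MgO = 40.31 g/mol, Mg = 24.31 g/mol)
Moles of MgO = 120.9 g ÷ 40.31 g/mol = 2.99926 mol
Mole ratio: 2 mol Mg / 2 mol MgO
Moles of Mg = 2.99926 × (2/2) = 2.99926 mol
Mass of Mg = 2.99926 mol × 24.31 g/mol = 72.91 g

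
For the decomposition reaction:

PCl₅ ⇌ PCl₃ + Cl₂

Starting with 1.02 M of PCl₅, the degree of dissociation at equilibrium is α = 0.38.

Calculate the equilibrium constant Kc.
K_c = 0.2376

x = α·[A]₀ = 0.38 × 1.02 = 0.3876 M dissociated.
At eq: [PCl₅] = 1.02 − 0.3876 = 0.6324 M; [PCl₃] = [Cl₂] = x = 0.3876 M.
Kc = [PCl₃][Cl₂]/[PCl₅] = (0.3876)²/0.6324 = 0.2376.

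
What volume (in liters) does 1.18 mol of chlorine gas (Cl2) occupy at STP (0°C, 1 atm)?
At STP, 1 mol of gas occupies 22.4 L
Volume = 1.18 mol × 22.4 L/mol = 26.43 L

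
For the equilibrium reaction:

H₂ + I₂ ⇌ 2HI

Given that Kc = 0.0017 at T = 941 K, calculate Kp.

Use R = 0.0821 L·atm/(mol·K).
K_p = 0.0017

Δn = (moles gaseous products) − (moles gaseous reactants) = 0
T = 941 K; RT = 0.0821 × 941 = 77.2561
Kp = Kc·(RT)^Δn = 0.0017 × (77.2561)^0 = 0.0017 × 1 = 0.0017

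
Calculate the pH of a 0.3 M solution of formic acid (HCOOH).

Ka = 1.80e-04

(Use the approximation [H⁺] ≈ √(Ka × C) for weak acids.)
pH = 2.13

[H⁺] = √(Ka × C) = √(1.80e-04 × 0.3) = 7.3485e-03. pH = -log(7.3485e-03)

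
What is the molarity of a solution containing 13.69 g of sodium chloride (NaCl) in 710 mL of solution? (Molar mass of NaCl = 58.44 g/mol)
Moles of NaCl = 13.69 g ÷ 58.44 g/mol = 0.234257 mol
Volume = 710 mL = 0.71 L
Molarity = 0.234257 mol ÷ 0.71 L = 0.3299 M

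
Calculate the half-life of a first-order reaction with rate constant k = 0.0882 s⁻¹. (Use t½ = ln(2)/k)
7.86 s

t½ = ln(2)/k = 0.6931/0.0882 = 7.86 s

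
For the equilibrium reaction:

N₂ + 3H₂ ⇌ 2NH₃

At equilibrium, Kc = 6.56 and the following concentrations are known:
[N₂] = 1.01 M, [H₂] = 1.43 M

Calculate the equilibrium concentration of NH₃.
[NH₃] = 4.4017 M

Kc = ([NH₃]^2) / ([N₂] × [H₂]^3) = 6.56
[NH₃]^2 = Kc · (reactant terms)/(other product terms) = 6.56 · 2.9534 / 1 = 19.375
[NH₃] = (19.375)^(1/2) = 4.4017 M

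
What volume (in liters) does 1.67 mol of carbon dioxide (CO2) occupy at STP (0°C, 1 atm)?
At STP, 1 mol of gas occupies 22.4 L
Volume = 1.67 mol × 22.4 L/mol = 37.41 L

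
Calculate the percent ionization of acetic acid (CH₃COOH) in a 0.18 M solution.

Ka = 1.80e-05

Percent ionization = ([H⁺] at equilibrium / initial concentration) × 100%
Percent ionization = 0.995%

Let x = [H⁺]. Ka = x²/(C - x) ⇒ x² + (1.80e-05)x - (1.80e-05)(0.18) = 0. x = 1.7910e-03. Percent = (1.7910e-03/0.18) × 100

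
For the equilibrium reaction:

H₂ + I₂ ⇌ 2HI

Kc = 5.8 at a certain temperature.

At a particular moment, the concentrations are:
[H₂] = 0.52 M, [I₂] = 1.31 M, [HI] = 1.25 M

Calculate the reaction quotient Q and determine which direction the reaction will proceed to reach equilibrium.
Q = 2.294, Q < K, reaction proceeds forward (toward products)

Q = ([HI]^2) / ([H₂] × [I₂])
  = ((1.25)^2) / ((0.52)·(1.31)) = 1.5625/0.6812 = 2.294
Since Q = 2.294 < Kc = 5.8, the reaction proceeds forward (toward products) to reach equilibrium.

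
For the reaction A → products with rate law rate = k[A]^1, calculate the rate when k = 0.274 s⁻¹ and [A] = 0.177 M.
0.0485 M/s

rate = k·[A]^1 = 0.274·(0.177)^1 = 0.274·0.177 = 0.0485 M/s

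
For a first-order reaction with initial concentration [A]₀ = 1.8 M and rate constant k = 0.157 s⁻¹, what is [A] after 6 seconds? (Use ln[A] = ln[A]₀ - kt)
0.7017 M

ln[A] = ln[A]₀ - k·t = ln(1.8) - (0.157)·(6) = 0.5878 - 0.9420 = -0.3542
[A] = e^(-0.3542) = 0.7017 M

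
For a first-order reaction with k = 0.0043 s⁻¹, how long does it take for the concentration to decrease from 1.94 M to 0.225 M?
501.01 s

From ln[A] = ln[A]₀ - k·t: t = ln([A]₀/[A])/k = ln(1.94/0.225)/0.0043 = ln(8.6222)/0.0043 = 2.1543/0.0043 = 501.01 s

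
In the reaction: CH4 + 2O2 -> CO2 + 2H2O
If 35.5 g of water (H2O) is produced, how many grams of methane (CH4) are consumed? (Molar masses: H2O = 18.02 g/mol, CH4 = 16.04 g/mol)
Moles of H2O = 35.5 g ÷ 18.02 g/mol = 1.97003 mol
Mole ratio: 1 mol CH4 / 2 mol H2O
Moles of CH4 = 1.97003 × (1/2) = 0.985017 mol
Mass of CH4 = 0.985017 mol × 16.04 g/mol = 15.8 g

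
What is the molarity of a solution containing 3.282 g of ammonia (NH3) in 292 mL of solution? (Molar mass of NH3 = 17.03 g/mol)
Moles of NH3 = 3.282 g ÷ 17.03 g/mol = 0.192719 mol
Volume = 292 mL = 0.292 L
Molarity = 0.192719 mol ÷ 0.292 L = 0.66 M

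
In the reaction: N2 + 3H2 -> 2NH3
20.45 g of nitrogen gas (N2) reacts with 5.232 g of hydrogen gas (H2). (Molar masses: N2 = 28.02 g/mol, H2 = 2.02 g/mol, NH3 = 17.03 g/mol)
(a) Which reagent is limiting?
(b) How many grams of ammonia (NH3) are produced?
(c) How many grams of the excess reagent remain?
(a) N2, (b) 24.86 g, (c) 0.8092 g

Moles of N2 = 20.45 g ÷ 28.02 g/mol = 0.729836 mol
Moles of H2 = 5.232 g ÷ 2.02 g/mol = 2.5901 mol
Moles ÷ coefficient: N2: 0.729836/1 = 0.7298, H2: 2.5901/3 = 0.8634
(a) N2 has the smaller value, so N2 is the limiting reagent.
(b) Moles of NH3 = 0.729836 mol N2 × (2/1) = 1.45967 mol; mass = 1.45967 mol × 17.03 g/mol = 24.86 g
(c) H2 consumed = 0.729836 × (3/1) = 2.18951 mol; remaining = 2.5901 − 2.18951 = 0.400592 mol; mass = 0.400592 mol × 2.02 g/mol = 0.8092 g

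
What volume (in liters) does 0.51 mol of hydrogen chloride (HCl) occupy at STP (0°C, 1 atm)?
At STP, 1 mol of gas occupies 22.4 L
Volume = 0.51 mol × 22.4 L/mol = 11.42 L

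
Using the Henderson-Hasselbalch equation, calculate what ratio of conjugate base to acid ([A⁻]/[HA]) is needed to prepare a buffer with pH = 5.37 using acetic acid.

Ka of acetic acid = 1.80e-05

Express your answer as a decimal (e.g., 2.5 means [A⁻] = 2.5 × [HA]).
[A⁻]/[HA] = 4.220

pKa = −log(1.80e-05) = 4.7447. pH = pKa + log([A⁻]/[HA]). 5.37 = 4.7447 + log(ratio). log(ratio) = 5.37 − 4.7447 = 0.6253. ratio = 10^(0.6253) = 4.220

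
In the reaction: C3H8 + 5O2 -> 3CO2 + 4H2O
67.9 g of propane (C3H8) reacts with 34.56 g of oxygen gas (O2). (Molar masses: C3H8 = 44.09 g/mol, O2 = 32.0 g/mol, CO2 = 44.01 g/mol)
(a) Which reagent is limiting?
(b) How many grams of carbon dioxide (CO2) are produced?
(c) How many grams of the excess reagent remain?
(a) O2, (b) 28.52 g, (c) 58.38 g

Moles of C3H8 = 67.9 g ÷ 44.09 g/mol = 1.54003 mol
Moles of O2 = 34.56 g ÷ 32.0 g/mol = 1.08 mol
Moles ÷ coefficient: C3H8: 1.54003/1 = 1.54, O2: 1.08/5 = 0.216
(a) O2 has the smaller value, so O2 is the limiting reagent.
(b) Moles of CO2 = 1.08 mol O2 × (3/5) = 0.648 mol; mass = 0.648 mol × 44.01 g/mol = 28.52 g
(c) C3H8 consumed = 1.08 × (1/5) = 0.216 mol; remaining = 1.54003 − 0.216 = 1.32403 mol; mass = 1.32403 mol × 44.09 g/mol = 58.38 g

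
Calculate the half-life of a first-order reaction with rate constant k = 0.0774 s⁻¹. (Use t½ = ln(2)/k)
8.96 s

t½ = ln(2)/k = 0.6931/0.0774 = 8.96 s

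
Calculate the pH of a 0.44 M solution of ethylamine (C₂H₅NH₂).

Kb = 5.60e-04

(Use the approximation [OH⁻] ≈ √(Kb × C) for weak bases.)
pH = 12.20

[OH⁻] = √(Kb × C) = √(5.60e-04 × 0.44) = 1.5697e-02. pOH = 1.80, pH = 14 - pOH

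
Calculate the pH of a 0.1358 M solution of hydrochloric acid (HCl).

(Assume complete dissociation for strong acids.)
pH = 0.87

[H⁺] = 0.1358 M for strong acid. pH = -log[H⁺] = -log(0.1358)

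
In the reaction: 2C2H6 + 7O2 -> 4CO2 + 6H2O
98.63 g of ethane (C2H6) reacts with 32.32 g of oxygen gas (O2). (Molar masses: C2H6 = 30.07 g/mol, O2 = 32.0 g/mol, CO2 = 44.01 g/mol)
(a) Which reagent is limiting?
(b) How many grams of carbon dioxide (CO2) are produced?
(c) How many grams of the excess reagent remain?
(a) O2, (b) 25.4 g, (c) 89.95 g

Moles of C2H6 = 98.63 g ÷ 30.07 g/mol = 3.28001 mol
Moles of O2 = 32.32 g ÷ 32.0 g/mol = 1.01 mol
Moles ÷ coefficient: C2H6: 3.28001/2 = 1.64, O2: 1.01/7 = 0.1443
(a) O2 has the smaller value, so O2 is the limiting reagent.
(b) Moles of CO2 = 1.01 mol O2 × (4/7) = 0.577143 mol; mass = 0.577143 mol × 44.01 g/mol = 25.4 g
(c) C2H6 consumed = 1.01 × (2/7) = 0.288571 mol; remaining = 3.28001 − 0.288571 = 2.99144 mol; mass = 2.99144 mol × 30.07 g/mol = 89.95 g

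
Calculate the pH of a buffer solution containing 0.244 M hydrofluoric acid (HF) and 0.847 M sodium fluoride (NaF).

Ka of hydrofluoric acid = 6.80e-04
pH = 3.71

pKa = -log(6.80e-04) = 3.17. pH = pKa + log([A⁻]/[HA]) = 3.17 + log(0.847/0.244)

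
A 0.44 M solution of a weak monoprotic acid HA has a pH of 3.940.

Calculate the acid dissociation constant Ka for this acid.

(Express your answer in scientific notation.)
K_a = 3.00e-08

[H⁺] = 10^(−pH) = 10^(−3.940) = 1.148e-04 M. For HA ⇌ H⁺ + A⁻, Ka = x²/(C − x) = (1.148e-04)²/(0.44 − 1.148e-04) = 3.00e-08.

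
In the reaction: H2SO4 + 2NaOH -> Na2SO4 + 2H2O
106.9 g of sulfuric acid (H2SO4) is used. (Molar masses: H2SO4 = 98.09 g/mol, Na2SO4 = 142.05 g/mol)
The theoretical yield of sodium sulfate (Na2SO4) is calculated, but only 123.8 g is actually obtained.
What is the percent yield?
Moles of H2SO4 = 106.9 g ÷ 98.09 g/mol = 1.08982 mol
Mole ratio: 1 mol Na2SO4 / 1 mol H2SO4
Moles of Na2SO4 = 1.08982 × (1/1) = 1.08982 mol
Theoretical yield = 1.08982 mol × 142.05 g/mol = 154.81 g
Actual yield = 123.8 g
Percent yield = (123.8 / 154.81) × 100% = 80.0%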